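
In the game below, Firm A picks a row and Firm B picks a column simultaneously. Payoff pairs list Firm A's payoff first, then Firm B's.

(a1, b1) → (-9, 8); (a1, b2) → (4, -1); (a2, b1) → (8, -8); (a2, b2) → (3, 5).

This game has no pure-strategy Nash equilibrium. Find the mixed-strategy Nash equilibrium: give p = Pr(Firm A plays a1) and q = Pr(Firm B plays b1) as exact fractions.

In a mixed NE each player is indifferent between their pure strategies, so the opponent's mix sets the indifference.
Firm B indifferent between b1 and b2: p·8 + (1−p)·(-8) = p·(-1) + (1−p)·5 ⟹ (-8) + 16p = 5 + (-6)p ⟹ p = 13/22.
Firm A indifferent between a1 and a2: q·(-9) + (1−q)·4 = q·8 + (1−q)·3 ⟹ 4 + (-13)q = 3 + 5q ⟹ q = 1/18.

p = 13/22, q = 1/18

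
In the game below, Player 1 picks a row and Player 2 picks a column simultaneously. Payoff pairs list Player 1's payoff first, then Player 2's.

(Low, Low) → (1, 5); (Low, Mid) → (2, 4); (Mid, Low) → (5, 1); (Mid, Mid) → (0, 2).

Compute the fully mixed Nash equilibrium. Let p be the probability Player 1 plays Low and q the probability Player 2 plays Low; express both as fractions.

In a mixed NE each player is indifferent between their pure strategies, so the opponent's mix sets the indifference.
Player 2 indifferent between Low and Mid: p·5 + (1−p)·1 = p·4 + (1−p)·2 ⟹ 1 + 4p = 2 + 2p ⟹ p = 1/2.
Player 1 indifferent between Low and Mid: q·1 + (1−q)·2 = q·5 + (1−q)·0 ⟹ 2 + (-1)q = 0 + 5q ⟹ q = 1/3.

p = 1/2, q = 1/3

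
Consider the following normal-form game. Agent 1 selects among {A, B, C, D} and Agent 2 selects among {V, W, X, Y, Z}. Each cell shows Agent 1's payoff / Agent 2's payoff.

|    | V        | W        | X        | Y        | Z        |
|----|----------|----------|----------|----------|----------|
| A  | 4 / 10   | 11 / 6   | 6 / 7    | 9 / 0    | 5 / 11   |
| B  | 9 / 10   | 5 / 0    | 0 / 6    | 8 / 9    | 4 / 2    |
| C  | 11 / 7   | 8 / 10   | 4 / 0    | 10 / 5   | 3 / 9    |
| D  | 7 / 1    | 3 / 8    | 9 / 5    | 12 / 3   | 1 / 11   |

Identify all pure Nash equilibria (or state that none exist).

A profile is a Nash equilibrium when each player is best-responding to the other.
Agent 1's best responses — vs V: C (payoff 11); vs W: A (payoff 11); vs X: D (payoff 9); vs Y: D (payoff 12); vs Z: A (payoff 5).
Agent 2's best responses — vs A: Z (payoff 11); vs B: V (payoff 10); vs C: W (payoff 10); vs D: Z (payoff 11).
The only mutual best response is (A, Z); neither player gains by switching there.

(A, Z)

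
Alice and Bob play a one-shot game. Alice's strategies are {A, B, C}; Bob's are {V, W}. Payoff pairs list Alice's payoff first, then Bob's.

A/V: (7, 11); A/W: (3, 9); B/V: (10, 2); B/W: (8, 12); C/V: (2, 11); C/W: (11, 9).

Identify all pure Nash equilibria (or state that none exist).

Find each player's best response to every opponent strategy; NE are the intersections.
Alice's best responses — vs V: B (payoff 10); vs W: C (payoff 11).
Bob's best responses — vs A: V (payoff 11); vs B: W (payoff 12); vs C: V (payoff 11).
No cell has both players best-responding. For instance, Alice's best reply to V is B, but against B Bob prefers W over V.

No pure-strategy Nash equilibrium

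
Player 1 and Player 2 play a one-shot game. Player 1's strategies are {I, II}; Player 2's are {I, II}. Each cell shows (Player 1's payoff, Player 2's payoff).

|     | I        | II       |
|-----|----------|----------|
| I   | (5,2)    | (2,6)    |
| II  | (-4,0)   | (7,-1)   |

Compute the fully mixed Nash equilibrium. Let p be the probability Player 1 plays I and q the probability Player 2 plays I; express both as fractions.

p = 1/5, q = 5/14

Each player's mixing probability is pinned down by making the *other* player indifferent.
Player 2 indifferent between I and II: p·2 + (1−p)·0 = p·6 + (1−p)·(-1) ⟹ 0 + 2p = (-1) + 7p ⟹ p = 1/5.
Player 1 indifferent between I and II: q·5 + (1−q)·2 = q·(-4) + (1−q)·7 ⟹ 2 + 3q = 7 + (-11)q ⟹ q = 5/14.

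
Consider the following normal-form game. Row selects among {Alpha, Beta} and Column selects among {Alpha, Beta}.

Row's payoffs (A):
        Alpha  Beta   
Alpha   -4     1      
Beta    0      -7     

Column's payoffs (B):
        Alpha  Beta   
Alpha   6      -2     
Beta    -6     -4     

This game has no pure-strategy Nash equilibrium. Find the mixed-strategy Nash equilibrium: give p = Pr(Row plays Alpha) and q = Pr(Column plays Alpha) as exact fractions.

In a mixed NE each player is indifferent between their pure strategies, so the opponent's mix sets the indifference.
Column indifferent between Alpha and Beta: p·6 + (1−p)·(-6) = p·(-2) + (1−p)·(-4) ⟹ (-6) + 12p = (-4) + 2p ⟹ p = 1/5.
Row indifferent between Alpha and Beta: q·(-4) + (1−q)·1 = q·0 + (1−q)·(-7) ⟹ 1 + (-5)q = (-7) + 7q ⟹ q = 2/3.

p = 1/5, q = 2/3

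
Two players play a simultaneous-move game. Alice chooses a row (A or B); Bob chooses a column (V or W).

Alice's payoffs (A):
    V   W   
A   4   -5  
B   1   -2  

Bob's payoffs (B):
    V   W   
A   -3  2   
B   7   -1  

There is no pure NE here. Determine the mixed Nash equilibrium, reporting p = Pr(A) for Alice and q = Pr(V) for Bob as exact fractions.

Each player's mixing probability is pinned down by making the *other* player indifferent.
Bob indifferent between V and W: p·(-3) + (1−p)·7 = p·2 + (1−p)·(-1) ⟹ 7 + (-10)p = (-1) + 3p ⟹ p = 8/13.
Alice indifferent between A and B: q·4 + (1−q)·(-5) = q·1 + (1−q)·(-2) ⟹ (-5) + 9q = (-2) + 3q ⟹ q = 1/2.

p = 8/13, q = 1/2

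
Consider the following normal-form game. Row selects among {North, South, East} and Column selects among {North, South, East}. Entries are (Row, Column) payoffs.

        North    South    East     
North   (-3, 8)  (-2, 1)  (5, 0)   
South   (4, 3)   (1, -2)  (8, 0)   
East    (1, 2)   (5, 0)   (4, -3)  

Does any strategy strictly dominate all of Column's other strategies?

A strategy is strictly dominant if it gives Column a strictly higher payoff than every other strategy, against every choice by the opponent.
North strictly dominates: vs North: 8 > each of {1, 0}; vs South: 3 > each of {-2, 0}; vs East: 2 > each of {0, -3}.

North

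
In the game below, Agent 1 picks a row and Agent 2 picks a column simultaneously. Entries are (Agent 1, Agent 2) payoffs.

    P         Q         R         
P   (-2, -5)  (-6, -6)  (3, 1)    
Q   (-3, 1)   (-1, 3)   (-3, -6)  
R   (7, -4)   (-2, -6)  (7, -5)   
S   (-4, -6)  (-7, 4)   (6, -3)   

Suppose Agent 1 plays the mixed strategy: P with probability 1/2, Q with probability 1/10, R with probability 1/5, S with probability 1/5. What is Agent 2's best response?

Compute Agent 2's expected payoff from each pure strategy against the given mix.
P: (1/2)·(-5) + (1/10)·1 + (1/5)·(-4) + (1/5)·(-6) = -22/5
Q: (1/2)·(-6) + (1/10)·3 + (1/5)·(-6) + (1/5)·4 = -31/10
R: (1/2)·1 + (1/10)·(-6) + (1/5)·(-5) + (1/5)·(-3) = -17/10
Highest expected payoff is -17/10, from R.

R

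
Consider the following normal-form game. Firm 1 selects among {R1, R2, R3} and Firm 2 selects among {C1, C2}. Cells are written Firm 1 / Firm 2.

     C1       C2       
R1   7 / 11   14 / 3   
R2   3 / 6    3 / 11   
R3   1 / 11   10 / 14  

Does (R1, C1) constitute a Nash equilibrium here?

Holding Firm 2 at C1: Firm 1 gets 7 from R1, versus 3 from R2, 1 from R3. No profitable deviation for Firm 1.
Holding Firm 1 at R1: Firm 2 gets 11 from C1, versus 3 from C2. No profitable deviation for Firm 2 either.

Yes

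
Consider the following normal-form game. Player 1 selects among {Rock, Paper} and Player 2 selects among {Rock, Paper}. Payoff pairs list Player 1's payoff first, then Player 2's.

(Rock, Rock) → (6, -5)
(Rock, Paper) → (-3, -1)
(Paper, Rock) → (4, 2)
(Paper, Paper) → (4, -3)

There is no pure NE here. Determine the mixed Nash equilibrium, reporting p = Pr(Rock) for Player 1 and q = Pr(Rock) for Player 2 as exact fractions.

Each player's mixing probability is pinned down by making the *other* player indifferent.
Player 2 indifferent between Rock and Paper: p·(-5) + (1−p)·2 = p·(-1) + (1−p)·(-3) ⟹ 2 + (-7)p = (-3) + 2p ⟹ p = 5/9.
Player 1 indifferent between Rock and Paper: q·6 + (1−q)·(-3) = q·4 + (1−q)·4 ⟹ (-3) + 9q = 4 + 0q ⟹ q = 7/9.

p = 5/9, q = 7/9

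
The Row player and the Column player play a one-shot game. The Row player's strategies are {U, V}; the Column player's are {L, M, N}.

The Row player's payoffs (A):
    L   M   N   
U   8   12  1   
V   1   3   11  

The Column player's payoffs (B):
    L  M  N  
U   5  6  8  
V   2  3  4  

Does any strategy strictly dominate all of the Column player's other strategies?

N

A strategy is strictly dominant if it gives the Column player a strictly higher payoff than every other strategy, against every choice by the opponent.
N strictly dominates: vs U: 8 > each of {5, 6}; vs V: 4 > each of {2, 3}.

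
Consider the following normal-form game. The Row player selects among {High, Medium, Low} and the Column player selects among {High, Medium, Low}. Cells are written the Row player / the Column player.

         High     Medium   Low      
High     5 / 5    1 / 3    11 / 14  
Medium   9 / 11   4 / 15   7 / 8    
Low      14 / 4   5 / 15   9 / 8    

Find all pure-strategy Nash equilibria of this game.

(High, Low) and (Low, Medium)

Find each player's best response to every opponent strategy; NE are the intersections.
The Row player's best responses — vs High: Low (payoff 14); vs Medium: Low (payoff 5); vs Low: High (payoff 11).
The Column player's best responses — vs High: Low (payoff 14); vs Medium: Medium (payoff 15); vs Low: Medium (payoff 15).
Mutual best responses occur at (High, Low) and (Low, Medium); at each, neither player gains by switching.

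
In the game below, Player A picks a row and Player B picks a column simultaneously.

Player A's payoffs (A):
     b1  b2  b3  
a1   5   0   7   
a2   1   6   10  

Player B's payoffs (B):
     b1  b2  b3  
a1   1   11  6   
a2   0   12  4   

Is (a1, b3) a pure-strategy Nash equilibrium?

No

Holding Player B at b3: Player A gets 7 from a1 but could get 10 by switching to a2. Player A has a profitable deviation.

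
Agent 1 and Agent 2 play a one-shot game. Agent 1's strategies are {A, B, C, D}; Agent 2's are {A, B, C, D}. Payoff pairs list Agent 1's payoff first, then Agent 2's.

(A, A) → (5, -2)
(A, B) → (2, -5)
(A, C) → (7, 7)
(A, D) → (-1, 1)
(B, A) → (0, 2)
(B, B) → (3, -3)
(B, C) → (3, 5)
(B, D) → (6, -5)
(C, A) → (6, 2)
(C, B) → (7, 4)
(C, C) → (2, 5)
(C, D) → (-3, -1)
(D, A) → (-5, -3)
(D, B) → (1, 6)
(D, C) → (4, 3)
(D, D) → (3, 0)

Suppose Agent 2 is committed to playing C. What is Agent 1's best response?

With Agent 2 fixed at C, Agent 1's payoffs are: A → 7, B → 3, C → 2, D → 4.
The maximum is 7, achieved by A.

A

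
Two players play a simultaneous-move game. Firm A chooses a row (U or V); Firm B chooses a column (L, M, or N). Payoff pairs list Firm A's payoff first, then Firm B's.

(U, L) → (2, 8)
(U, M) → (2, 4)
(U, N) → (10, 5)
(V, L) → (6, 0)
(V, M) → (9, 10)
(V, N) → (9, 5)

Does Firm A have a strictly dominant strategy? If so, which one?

Check whether one of Firm A's strategies beats all alternatives regardless of what the opponent does.
U is not dominant: against L, V gives 6 > 2.
V is not dominant: against N, U gives 10 > 9.
No single strategy is best against every opponent action.

No strictly dominant strategy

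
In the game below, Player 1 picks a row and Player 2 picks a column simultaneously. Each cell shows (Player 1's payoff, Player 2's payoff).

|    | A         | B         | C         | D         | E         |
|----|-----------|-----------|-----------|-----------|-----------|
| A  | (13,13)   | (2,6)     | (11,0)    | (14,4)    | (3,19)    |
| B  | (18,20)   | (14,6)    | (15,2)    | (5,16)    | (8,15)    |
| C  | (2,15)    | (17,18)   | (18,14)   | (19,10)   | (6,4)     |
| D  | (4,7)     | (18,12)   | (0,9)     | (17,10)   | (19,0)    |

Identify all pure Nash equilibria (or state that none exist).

(B, A) and (D, B)

Find each player's best response to every opponent strategy; NE are the intersections.
Player 1's best responses — vs A: B (payoff 18); vs B: D (payoff 18); vs C: C (payoff 18); vs D: C (payoff 19); vs E: D (payoff 19).
Player 2's best responses — vs A: E (payoff 19); vs B: A (payoff 20); vs C: B (payoff 18); vs D: B (payoff 12).
Mutual best responses occur at (B, A) and (D, B); at each, neither player gains by switching.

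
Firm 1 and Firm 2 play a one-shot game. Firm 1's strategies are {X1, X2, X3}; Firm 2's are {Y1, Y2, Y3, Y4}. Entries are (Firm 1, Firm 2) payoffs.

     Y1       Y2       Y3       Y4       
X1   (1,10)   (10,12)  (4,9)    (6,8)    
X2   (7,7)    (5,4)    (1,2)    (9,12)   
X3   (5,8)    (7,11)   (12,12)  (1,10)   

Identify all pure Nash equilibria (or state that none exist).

(X1, Y2), (X2, Y4), and (X3, Y3)

Check mutual best responses: a cell is a NE iff neither player can gain by unilaterally deviating.
Firm 1's best responses — vs Y1: X2 (payoff 7); vs Y2: X1 (payoff 10); vs Y3: X3 (payoff 12); vs Y4: X2 (payoff 9).
Firm 2's best responses — vs X1: Y2 (payoff 12); vs X2: Y4 (payoff 12); vs X3: Y3 (payoff 12).
Mutual best responses occur at (X1, Y2), (X2, Y4), and (X3, Y3); at each, neither player gains by switching.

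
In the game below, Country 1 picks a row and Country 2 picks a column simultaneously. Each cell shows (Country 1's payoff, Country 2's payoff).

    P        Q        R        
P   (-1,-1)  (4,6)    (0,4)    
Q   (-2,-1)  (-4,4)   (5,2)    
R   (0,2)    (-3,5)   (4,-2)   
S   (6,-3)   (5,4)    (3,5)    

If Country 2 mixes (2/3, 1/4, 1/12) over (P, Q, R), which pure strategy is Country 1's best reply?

S

Country 1's best reply maximizes expected payoff against the mix.
P: (2/3)·(-1) + (1/4)·4 + (1/12)·0 = 1/3
Q: (2/3)·(-2) + (1/4)·(-4) + (1/12)·5 = -23/12
R: (2/3)·0 + (1/4)·(-3) + (1/12)·4 = -5/12
S: (2/3)·6 + (1/4)·5 + (1/12)·3 = 11/2
Highest expected payoff is 11/2, from S.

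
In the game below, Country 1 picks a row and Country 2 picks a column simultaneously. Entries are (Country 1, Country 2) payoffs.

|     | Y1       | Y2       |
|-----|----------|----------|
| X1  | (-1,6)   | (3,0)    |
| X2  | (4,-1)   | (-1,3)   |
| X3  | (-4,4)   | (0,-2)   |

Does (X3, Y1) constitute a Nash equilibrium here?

Holding Country 2 at Y1: Country 1 gets -4 from X3 but could get 4 by switching to X2. Country 1 has a profitable deviation.

No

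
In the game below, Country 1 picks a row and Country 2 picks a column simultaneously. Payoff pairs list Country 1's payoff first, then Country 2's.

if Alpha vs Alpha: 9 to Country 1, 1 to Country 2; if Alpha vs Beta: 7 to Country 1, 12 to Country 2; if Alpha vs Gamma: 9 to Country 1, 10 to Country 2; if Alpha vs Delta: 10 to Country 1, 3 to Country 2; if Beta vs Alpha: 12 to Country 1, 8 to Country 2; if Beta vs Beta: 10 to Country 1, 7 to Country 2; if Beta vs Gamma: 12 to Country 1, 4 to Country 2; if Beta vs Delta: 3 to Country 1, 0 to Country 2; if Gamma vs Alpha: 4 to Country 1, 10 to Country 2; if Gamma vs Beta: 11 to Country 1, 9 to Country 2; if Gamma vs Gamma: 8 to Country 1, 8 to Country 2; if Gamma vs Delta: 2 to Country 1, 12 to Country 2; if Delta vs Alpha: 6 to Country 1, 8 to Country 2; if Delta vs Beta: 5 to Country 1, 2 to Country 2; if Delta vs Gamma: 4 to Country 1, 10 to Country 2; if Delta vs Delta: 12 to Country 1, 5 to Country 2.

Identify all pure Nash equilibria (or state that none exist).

Check mutual best responses: a cell is a NE iff neither player can gain by unilaterally deviating.
Country 1's best responses — vs Alpha: Beta (payoff 12); vs Beta: Gamma (payoff 11); vs Gamma: Beta (payoff 12); vs Delta: Delta (payoff 12).
Country 2's best responses — vs Alpha: Beta (payoff 12); vs Beta: Alpha (payoff 8); vs Gamma: Delta (payoff 12); vs Delta: Gamma (payoff 10).
The only mutual best response is (Beta, Alpha); neither player gains by switching there.

(Beta, Alpha)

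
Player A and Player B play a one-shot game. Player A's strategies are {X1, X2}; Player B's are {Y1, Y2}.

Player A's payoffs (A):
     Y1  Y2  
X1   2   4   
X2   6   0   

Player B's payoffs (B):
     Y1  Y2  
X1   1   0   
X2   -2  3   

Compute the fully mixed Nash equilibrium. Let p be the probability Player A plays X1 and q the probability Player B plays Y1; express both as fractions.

Each player's mixing probability is pinned down by making the *other* player indifferent.
Player B indifferent between Y1 and Y2: p·1 + (1−p)·(-2) = p·0 + (1−p)·3 ⟹ (-2) + 3p = 3 + (-3)p ⟹ p = 5/6.
Player A indifferent between X1 and X2: q·2 + (1−q)·4 = q·6 + (1−q)·0 ⟹ 4 + (-2)q = 0 + 6q ⟹ q = 1/2.

p = 5/6, q = 1/2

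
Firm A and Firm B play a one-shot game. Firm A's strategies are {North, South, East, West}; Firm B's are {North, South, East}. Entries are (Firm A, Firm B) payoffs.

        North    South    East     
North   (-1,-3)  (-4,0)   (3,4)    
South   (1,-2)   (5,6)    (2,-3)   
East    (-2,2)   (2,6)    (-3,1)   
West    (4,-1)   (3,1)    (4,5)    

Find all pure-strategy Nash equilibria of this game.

Find each player's best response to every opponent strategy; NE are the intersections.
Firm A's best responses — vs North: West (payoff 4); vs South: South (payoff 5); vs East: West (payoff 4).
Firm B's best responses — vs North: East (payoff 4); vs South: South (payoff 6); vs East: South (payoff 6); vs West: East (payoff 5).
Mutual best responses occur at (South, South) and (West, East); at each, neither player gains by switching.

(South, South) and (West, East)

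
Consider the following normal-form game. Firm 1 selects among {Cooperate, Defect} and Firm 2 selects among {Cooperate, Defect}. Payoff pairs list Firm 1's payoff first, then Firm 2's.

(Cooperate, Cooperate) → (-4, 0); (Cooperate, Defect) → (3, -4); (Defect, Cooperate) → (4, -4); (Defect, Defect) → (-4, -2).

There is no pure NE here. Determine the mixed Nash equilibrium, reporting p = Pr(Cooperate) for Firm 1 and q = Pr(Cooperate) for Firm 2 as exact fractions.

Each player's mixing probability is pinned down by making the *other* player indifferent.
Firm 2 indifferent between Cooperate and Defect: p·0 + (1−p)·(-4) = p·(-4) + (1−p)·(-2) ⟹ (-4) + 4p = (-2) + (-2)p ⟹ p = 1/3.
Firm 1 indifferent between Cooperate and Defect: q·(-4) + (1−q)·3 = q·4 + (1−q)·(-4) ⟹ 3 + (-7)q = (-4) + 8q ⟹ q = 7/15.

p = 1/3, q = 7/15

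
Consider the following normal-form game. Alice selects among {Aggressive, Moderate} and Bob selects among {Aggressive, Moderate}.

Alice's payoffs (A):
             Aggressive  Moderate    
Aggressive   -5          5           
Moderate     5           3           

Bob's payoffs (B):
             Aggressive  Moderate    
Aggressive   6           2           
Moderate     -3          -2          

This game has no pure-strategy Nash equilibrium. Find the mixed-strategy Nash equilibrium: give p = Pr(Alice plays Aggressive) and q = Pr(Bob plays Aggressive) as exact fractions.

p = 1/5, q = 1/6

Each player's mixing probability is pinned down by making the *other* player indifferent.
Bob indifferent between Aggressive and Moderate: p·6 + (1−p)·(-3) = p·2 + (1−p)·(-2) ⟹ (-3) + 9p = (-2) + 4p ⟹ p = 1/5.
Alice indifferent between Aggressive and Moderate: q·(-5) + (1−q)·5 = q·5 + (1−q)·3 ⟹ 5 + (-10)q = 3 + 2q ⟹ q = 1/6.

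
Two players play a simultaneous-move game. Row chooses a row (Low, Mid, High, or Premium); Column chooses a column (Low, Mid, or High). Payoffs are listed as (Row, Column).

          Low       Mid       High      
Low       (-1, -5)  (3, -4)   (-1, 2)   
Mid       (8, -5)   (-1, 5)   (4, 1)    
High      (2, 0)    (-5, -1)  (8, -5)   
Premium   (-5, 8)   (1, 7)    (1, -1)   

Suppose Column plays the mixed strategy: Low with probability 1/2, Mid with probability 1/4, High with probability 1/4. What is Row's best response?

Mid

Compute Row's expected payoff from each pure strategy against the given mix.
Low: (1/2)·(-1) + (1/4)·3 + (1/4)·(-1) = 0
Mid: (1/2)·8 + (1/4)·(-1) + (1/4)·4 = 19/4
High: (1/2)·2 + (1/4)·(-5) + (1/4)·8 = 7/4
Premium: (1/2)·(-5) + (1/4)·1 + (1/4)·1 = -2
Highest expected payoff is 19/4, from Mid.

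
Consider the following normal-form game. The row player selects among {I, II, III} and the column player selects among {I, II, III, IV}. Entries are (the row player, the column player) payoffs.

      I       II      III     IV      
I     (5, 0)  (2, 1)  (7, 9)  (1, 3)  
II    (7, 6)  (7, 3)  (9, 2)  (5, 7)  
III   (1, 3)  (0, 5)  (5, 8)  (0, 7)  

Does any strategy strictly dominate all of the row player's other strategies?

II

Check whether one of the row player's strategies beats all alternatives regardless of what the opponent does.
II strictly dominates: vs I: 7 > each of {5, 1}; vs II: 7 > each of {2, 0}; vs III: 9 > each of {7, 5}; vs IV: 5 > each of {1, 0}.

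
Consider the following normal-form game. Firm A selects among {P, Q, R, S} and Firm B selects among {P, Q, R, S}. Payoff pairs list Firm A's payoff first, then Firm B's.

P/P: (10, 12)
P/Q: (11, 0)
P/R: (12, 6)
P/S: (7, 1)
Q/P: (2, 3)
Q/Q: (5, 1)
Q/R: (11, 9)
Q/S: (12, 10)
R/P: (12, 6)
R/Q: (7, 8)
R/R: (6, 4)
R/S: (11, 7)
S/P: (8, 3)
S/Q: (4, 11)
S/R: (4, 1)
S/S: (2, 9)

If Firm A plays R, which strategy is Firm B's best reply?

Q

With Firm A fixed at R, Firm B's payoffs are: P → 6, Q → 8, R → 4, S → 7.
The maximum is 8, achieved by Q.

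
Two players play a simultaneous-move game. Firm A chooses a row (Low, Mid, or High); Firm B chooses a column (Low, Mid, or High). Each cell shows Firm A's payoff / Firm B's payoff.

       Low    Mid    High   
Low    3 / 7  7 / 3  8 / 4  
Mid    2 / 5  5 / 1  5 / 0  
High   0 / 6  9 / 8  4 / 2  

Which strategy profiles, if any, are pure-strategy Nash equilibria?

(Low, Low) and (High, Mid)

A profile is a Nash equilibrium when each player is best-responding to the other.
Firm A's best responses — vs Low: Low (payoff 3); vs Mid: High (payoff 9); vs High: Low (payoff 8).
Firm B's best responses — vs Low: Low (payoff 7); vs Mid: Low (payoff 5); vs High: Mid (payoff 8).
Mutual best responses occur at (Low, Low) and (High, Mid); at each, neither player gains by switching.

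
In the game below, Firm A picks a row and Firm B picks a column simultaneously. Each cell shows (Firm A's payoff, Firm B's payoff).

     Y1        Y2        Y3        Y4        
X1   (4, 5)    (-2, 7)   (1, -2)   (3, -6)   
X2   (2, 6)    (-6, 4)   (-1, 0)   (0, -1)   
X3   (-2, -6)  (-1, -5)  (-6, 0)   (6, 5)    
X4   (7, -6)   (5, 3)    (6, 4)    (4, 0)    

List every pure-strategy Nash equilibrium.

Find each player's best response to every opponent strategy; NE are the intersections.
Firm A's best responses — vs Y1: X4 (payoff 7); vs Y2: X4 (payoff 5); vs Y3: X4 (payoff 6); vs Y4: X3 (payoff 6).
Firm B's best responses — vs X1: Y2 (payoff 7); vs X2: Y1 (payoff 6); vs X3: Y4 (payoff 5); vs X4: Y3 (payoff 4).
Mutual best responses occur at (X3, Y4) and (X4, Y3); at each, neither player gains by switching.

(X3, Y4) and (X4, Y3)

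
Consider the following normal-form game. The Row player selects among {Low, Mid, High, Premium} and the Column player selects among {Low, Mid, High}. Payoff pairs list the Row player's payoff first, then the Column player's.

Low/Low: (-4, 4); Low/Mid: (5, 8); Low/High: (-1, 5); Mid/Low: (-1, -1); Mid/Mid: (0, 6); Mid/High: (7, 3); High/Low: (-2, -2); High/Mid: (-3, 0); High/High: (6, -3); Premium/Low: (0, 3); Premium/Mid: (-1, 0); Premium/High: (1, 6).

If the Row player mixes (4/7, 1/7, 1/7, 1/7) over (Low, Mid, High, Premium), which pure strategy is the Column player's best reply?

Mid

The Column player's best reply maximizes expected payoff against the mix.
Low: (4/7)·4 + (1/7)·(-1) + (1/7)·(-2) + (1/7)·3 = 16/7
Mid: (4/7)·8 + (1/7)·6 + (1/7)·0 + (1/7)·0 = 38/7
High: (4/7)·5 + (1/7)·3 + (1/7)·(-3) + (1/7)·6 = 26/7
Highest expected payoff is 38/7, from Mid.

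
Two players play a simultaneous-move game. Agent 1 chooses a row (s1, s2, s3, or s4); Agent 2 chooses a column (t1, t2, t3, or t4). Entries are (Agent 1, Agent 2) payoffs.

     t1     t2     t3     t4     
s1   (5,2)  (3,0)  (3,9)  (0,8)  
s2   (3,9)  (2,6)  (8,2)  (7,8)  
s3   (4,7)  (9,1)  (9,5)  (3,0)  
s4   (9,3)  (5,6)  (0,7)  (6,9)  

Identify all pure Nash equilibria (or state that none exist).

There is no pure-strategy Nash equilibrium

Find each player's best response to every opponent strategy; NE are the intersections.
Agent 1's best responses — vs t1: s4 (payoff 9); vs t2: s3 (payoff 9); vs t3: s3 (payoff 9); vs t4: s2 (payoff 7).
Agent 2's best responses — vs s1: t3 (payoff 9); vs s2: t1 (payoff 9); vs s3: t1 (payoff 7); vs s4: t4 (payoff 9).
No cell has both players best-responding. For instance, Agent 1's best reply to t2 is s3, but against s3 Agent 2 prefers t1 over t2.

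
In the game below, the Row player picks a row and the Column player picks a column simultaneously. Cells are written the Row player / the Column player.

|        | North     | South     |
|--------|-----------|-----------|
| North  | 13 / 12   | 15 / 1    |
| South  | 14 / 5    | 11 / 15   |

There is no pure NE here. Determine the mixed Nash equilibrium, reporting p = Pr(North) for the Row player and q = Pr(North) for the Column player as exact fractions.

p = 10/21, q = 4/5

In a mixed NE each player is indifferent between their pure strategies, so the opponent's mix sets the indifference.
The Column player indifferent between North and South: p·12 + (1−p)·5 = p·1 + (1−p)·15 ⟹ 5 + 7p = 15 + (-14)p ⟹ p = 10/21.
The Row player indifferent between North and South: q·13 + (1−q)·15 = q·14 + (1−q)·11 ⟹ 15 + (-2)q = 11 + 3q ⟹ q = 4/5.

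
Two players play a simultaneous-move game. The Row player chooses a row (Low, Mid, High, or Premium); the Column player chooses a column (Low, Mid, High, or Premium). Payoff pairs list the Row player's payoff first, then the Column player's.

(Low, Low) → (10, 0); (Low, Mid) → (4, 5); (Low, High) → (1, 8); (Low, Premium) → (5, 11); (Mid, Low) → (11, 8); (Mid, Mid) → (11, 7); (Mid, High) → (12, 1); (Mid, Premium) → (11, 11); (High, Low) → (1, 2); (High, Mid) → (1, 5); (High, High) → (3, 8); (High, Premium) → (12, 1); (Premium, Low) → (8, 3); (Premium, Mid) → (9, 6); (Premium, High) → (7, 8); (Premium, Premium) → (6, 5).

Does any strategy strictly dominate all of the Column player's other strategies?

A strategy is strictly dominant if it gives the Column player a strictly higher payoff than every other strategy, against every choice by the opponent.
Low is not dominant: against Low, Mid gives 5 > 0.
Mid is not dominant: against Low, High gives 8 > 5.
High is not dominant: against Low, Premium gives 11 > 8.
Premium is not dominant: against High, Low gives 2 > 1.
No single strategy is best against every opponent action.

None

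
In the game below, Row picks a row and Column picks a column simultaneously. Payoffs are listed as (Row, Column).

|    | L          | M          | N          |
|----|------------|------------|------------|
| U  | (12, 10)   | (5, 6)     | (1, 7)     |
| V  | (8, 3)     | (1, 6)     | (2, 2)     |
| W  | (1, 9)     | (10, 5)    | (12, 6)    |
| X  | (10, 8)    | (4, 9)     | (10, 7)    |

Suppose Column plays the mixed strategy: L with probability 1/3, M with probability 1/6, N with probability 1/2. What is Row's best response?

X

Row's best reply maximizes expected payoff against the mix.
U: (1/3)·12 + (1/6)·5 + (1/2)·1 = 16/3
V: (1/3)·8 + (1/6)·1 + (1/2)·2 = 23/6
W: (1/3)·1 + (1/6)·10 + (1/2)·12 = 8
X: (1/3)·10 + (1/6)·4 + (1/2)·10 = 9
Highest expected payoff is 9, from X.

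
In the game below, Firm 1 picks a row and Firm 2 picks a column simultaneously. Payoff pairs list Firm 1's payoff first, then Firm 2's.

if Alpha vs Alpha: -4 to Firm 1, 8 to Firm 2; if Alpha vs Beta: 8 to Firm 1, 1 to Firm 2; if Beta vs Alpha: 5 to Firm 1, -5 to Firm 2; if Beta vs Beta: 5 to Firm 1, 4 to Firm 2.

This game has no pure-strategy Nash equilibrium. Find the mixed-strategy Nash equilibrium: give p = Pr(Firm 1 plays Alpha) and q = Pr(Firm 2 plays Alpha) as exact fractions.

Each player's mixing probability is pinned down by making the *other* player indifferent.
Firm 2 indifferent between Alpha and Beta: p·8 + (1−p)·(-5) = p·1 + (1−p)·4 ⟹ (-5) + 13p = 4 + (-3)p ⟹ p = 9/16.
Firm 1 indifferent between Alpha and Beta: q·(-4) + (1−q)·8 = q·5 + (1−q)·5 ⟹ 8 + (-12)q = 5 + 0q ⟹ q = 1/4.

p = 9/16, q = 1/4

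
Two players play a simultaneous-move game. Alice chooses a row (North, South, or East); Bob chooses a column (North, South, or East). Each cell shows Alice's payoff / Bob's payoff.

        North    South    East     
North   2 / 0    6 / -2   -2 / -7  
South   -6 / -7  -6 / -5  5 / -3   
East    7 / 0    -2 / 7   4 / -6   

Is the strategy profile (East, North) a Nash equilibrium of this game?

No

Holding Bob at North: Alice gets 7 from East, versus 2 from North, -6 from South. No profitable deviation for Alice.
Holding Alice at East: Bob gets 0 from North but could get 7 by switching to South. Bob has a profitable deviation.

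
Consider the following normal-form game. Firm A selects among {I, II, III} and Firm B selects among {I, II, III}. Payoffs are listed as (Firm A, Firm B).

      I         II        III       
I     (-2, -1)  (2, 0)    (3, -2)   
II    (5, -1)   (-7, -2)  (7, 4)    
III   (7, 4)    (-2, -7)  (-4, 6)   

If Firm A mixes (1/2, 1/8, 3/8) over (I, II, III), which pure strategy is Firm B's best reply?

III

Firm B's best reply maximizes expected payoff against the mix.
I: (1/2)·(-1) + (1/8)·(-1) + (3/8)·4 = 7/8
II: (1/2)·0 + (1/8)·(-2) + (3/8)·(-7) = -23/8
III: (1/2)·(-2) + (1/8)·4 + (3/8)·6 = 7/4
Highest expected payoff is 7/4, from III.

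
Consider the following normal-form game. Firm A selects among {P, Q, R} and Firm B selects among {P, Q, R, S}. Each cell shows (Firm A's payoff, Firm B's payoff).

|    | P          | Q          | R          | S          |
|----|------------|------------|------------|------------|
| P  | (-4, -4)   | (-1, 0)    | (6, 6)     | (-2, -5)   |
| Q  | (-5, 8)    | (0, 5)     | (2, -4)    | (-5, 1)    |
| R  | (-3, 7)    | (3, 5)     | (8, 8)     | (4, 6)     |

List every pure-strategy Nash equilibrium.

(R, R)

Find each player's best response to every opponent strategy; NE are the intersections.
Firm A's best responses — vs P: R (payoff -3); vs Q: R (payoff 3); vs R: R (payoff 8); vs S: R (payoff 4).
Firm B's best responses — vs P: R (payoff 6); vs Q: P (payoff 8); vs R: R (payoff 8).
The only mutual best response is (R, R); neither player gains by switching there.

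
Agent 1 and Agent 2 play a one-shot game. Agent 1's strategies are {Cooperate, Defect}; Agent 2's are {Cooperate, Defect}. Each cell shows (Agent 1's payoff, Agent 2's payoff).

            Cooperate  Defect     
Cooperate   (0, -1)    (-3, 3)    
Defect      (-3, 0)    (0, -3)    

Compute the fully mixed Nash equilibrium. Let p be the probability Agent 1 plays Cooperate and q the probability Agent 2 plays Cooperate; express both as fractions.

p = 3/7, q = 1/2

Each player's mixing probability is pinned down by making the *other* player indifferent.
Agent 2 indifferent between Cooperate and Defect: p·(-1) + (1−p)·0 = p·3 + (1−p)·(-3) ⟹ 0 + (-1)p = (-3) + 6p ⟹ p = 3/7.
Agent 1 indifferent between Cooperate and Defect: q·0 + (1−q)·(-3) = q·(-3) + (1−q)·0 ⟹ (-3) + 3q = 0 + (-3)q ⟹ q = 1/2.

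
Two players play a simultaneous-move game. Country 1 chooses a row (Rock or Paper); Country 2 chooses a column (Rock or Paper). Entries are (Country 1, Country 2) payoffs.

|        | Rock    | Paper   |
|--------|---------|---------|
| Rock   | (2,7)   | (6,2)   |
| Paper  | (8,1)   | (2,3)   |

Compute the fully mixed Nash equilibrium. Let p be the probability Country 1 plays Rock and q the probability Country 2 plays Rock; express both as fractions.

p = 2/7, q = 2/5

Each player's mixing probability is pinned down by making the *other* player indifferent.
Country 2 indifferent between Rock and Paper: p·7 + (1−p)·1 = p·2 + (1−p)·3 ⟹ 1 + 6p = 3 + (-1)p ⟹ p = 2/7.
Country 1 indifferent between Rock and Paper: q·2 + (1−q)·6 = q·8 + (1−q)·2 ⟹ 6 + (-4)q = 2 + 6q ⟹ q = 2/5.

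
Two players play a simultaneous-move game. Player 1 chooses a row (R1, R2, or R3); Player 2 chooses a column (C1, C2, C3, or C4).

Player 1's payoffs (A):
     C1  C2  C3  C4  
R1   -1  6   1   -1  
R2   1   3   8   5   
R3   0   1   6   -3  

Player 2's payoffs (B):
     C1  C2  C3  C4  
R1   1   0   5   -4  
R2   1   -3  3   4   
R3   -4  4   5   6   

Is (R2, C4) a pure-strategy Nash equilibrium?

Yes

Holding Player 2 at C4: Player 1 gets 5 from R2, versus -1 from R1, -3 from R3. No profitable deviation for Player 1.
Holding Player 1 at R2: Player 2 gets 4 from C4, versus 1 from C1, -3 from C2, 3 from C3. No profitable deviation for Player 2 either.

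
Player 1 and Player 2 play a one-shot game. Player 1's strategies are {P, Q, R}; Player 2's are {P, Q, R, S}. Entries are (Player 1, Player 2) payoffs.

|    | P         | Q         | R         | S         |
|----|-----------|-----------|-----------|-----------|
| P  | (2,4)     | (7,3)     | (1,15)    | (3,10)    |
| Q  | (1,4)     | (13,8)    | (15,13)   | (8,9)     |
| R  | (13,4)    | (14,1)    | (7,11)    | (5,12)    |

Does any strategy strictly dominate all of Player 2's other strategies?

A strategy is strictly dominant if it gives Player 2 a strictly higher payoff than every other strategy, against every choice by the opponent.
P is not dominant: against P, R gives 15 > 4.
Q is not dominant: against P, P gives 4 > 3.
R is not dominant: against R, S gives 12 > 11.
S is not dominant: against P, R gives 15 > 10.
No single strategy is best against every opponent action.

No strictly dominant strategy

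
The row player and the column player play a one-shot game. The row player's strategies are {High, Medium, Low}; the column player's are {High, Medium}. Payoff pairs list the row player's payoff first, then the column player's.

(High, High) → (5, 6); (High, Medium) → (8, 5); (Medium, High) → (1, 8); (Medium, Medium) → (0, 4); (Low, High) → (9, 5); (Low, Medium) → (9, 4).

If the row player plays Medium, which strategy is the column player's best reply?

High

With the row player fixed at Medium, the column player's payoffs are: High → 8, Medium → 4.
The maximum is 8, achieved by High.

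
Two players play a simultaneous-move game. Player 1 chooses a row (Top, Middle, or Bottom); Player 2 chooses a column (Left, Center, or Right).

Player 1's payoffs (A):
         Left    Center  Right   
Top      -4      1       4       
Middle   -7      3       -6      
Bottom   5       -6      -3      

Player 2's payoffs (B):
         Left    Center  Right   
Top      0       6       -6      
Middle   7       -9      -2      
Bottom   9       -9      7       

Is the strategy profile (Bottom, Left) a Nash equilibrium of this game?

Holding Player 2 at Left: Player 1 gets 5 from Bottom, versus -4 from Top, -7 from Middle. No profitable deviation for Player 1.
Holding Player 1 at Bottom: Player 2 gets 9 from Left, versus -9 from Center, 7 from Right. No profitable deviation for Player 2 either.

Yes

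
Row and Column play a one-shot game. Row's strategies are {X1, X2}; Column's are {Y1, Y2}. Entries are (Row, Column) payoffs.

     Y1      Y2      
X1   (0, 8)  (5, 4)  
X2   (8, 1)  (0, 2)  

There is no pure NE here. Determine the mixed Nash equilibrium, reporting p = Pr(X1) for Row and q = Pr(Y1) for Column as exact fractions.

In a mixed NE each player is indifferent between their pure strategies, so the opponent's mix sets the indifference.
Column indifferent between Y1 and Y2: p·8 + (1−p)·1 = p·4 + (1−p)·2 ⟹ 1 + 7p = 2 + 2p ⟹ p = 1/5.
Row indifferent between X1 and X2: q·0 + (1−q)·5 = q·8 + (1−q)·0 ⟹ 5 + (-5)q = 0 + 8q ⟹ q = 5/13.

p = 1/5, q = 5/13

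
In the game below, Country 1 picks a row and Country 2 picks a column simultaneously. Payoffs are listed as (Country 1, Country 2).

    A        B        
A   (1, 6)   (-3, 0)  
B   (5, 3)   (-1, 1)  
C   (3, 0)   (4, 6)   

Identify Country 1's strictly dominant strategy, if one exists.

None

A strategy is strictly dominant if it gives Country 1 a strictly higher payoff than every other strategy, against every choice by the opponent.
A is not dominant: against A, B gives 5 > 1.
B is not dominant: against B, C gives 4 > -1.
C is not dominant: against A, B gives 5 > 3.
No single strategy is best against every opponent action.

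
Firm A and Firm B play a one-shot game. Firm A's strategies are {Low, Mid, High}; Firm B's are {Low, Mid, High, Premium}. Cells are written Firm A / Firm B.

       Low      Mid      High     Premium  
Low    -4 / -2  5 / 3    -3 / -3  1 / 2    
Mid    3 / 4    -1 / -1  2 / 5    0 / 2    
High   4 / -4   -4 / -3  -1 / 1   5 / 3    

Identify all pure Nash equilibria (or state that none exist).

(Low, Mid), (Mid, High), and (High, Premium)

Find each player's best response to every opponent strategy; NE are the intersections.
Firm A's best responses — vs Low: High (payoff 4); vs Mid: Low (payoff 5); vs High: Mid (payoff 2); vs Premium: High (payoff 5).
Firm B's best responses — vs Low: Mid (payoff 3); vs Mid: High (payoff 5); vs High: Premium (payoff 3).
Mutual best responses occur at (Low, Mid), (Mid, High), and (High, Premium); at each, neither player gains by switching.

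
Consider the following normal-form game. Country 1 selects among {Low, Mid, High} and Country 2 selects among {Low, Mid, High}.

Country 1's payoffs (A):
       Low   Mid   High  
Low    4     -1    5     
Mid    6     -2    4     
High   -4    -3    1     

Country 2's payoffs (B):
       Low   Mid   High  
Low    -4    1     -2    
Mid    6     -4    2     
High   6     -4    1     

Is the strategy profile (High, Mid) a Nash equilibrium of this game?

No

Holding Country 2 at Mid: Country 1 gets -3 from High but could get -1 by switching to Low. Country 1 has a profitable deviation.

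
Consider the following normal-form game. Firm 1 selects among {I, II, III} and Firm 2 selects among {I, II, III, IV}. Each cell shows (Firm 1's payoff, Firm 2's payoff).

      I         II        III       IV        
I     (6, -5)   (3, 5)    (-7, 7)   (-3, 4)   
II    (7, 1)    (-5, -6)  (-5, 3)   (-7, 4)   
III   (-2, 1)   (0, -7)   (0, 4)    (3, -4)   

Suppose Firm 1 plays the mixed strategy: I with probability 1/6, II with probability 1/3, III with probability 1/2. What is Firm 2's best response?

Firm 2's best reply maximizes expected payoff against the mix.
I: (1/6)·(-5) + (1/3)·1 + (1/2)·1 = 0
II: (1/6)·5 + (1/3)·(-6) + (1/2)·(-7) = -14/3
III: (1/6)·7 + (1/3)·3 + (1/2)·4 = 25/6
IV: (1/6)·4 + (1/3)·4 + (1/2)·(-4) = 0
Highest expected payoff is 25/6, from III.

III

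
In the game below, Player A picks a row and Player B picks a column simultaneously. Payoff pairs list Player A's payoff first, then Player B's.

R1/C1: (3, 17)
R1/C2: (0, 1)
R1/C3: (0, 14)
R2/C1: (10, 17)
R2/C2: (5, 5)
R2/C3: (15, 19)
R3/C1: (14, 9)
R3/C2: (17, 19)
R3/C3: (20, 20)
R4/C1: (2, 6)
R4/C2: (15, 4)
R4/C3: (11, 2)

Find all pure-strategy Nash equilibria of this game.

(R3, C3)

Find each player's best response to every opponent strategy; NE are the intersections.
Player A's best responses — vs C1: R3 (payoff 14); vs C2: R3 (payoff 17); vs C3: R3 (payoff 20).
Player B's best responses — vs R1: C1 (payoff 17); vs R2: C3 (payoff 19); vs R3: C3 (payoff 20); vs R4: C1 (payoff 6).
The only mutual best response is (R3, C3); neither player gains by switching there.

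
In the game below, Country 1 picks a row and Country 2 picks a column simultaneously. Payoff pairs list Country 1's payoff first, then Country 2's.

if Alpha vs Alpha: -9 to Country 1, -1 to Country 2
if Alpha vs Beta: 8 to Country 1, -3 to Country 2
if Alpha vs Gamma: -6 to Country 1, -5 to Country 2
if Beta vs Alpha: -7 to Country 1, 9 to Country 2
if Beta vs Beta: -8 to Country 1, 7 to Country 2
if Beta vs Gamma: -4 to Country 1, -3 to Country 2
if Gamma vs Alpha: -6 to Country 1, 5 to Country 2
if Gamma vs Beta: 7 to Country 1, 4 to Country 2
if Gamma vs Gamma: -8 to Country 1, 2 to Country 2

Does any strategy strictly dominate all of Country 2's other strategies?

Alpha

A strategy is strictly dominant if it gives Country 2 a strictly higher payoff than every other strategy, against every choice by the opponent.
Alpha strictly dominates: vs Alpha: -1 > each of {-3, -5}; vs Beta: 9 > each of {7, -3}; vs Gamma: 5 > each of {4, 2}.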